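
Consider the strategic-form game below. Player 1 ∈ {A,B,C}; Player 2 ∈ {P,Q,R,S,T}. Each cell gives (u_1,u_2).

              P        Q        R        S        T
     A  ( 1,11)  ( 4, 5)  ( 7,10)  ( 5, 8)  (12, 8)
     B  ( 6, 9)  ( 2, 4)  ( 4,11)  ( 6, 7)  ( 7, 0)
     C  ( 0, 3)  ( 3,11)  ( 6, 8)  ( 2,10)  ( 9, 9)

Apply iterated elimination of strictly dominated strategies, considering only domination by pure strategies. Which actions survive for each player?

Remaining: P1:{A,B} P2:{P,R}

P1 drop C (A beats it: P:1>0 Q:4>3 R:7>6 S:5>2 T:12>9)
P2 drop Q (P beats it: A:11>5 B:9>4)
P2 drop S (P beats it: A:11>8 B:9>7)
P2 drop T (P beats it: A:11>8 B:9>0)
P1→{A,B} P2→{P,R}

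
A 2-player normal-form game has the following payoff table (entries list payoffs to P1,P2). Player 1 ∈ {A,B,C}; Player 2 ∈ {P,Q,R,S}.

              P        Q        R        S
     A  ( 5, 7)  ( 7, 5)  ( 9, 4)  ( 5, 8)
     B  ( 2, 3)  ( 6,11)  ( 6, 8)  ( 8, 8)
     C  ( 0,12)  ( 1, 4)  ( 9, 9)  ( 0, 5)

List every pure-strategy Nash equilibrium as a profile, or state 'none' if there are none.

No pure NE.

(A,P): not NE [P2→S gives 8>7]
(A,Q): not NE [P2→S gives 8>5]
(A,R): not NE [P2→S gives 8>4]
(A,S): not NE [P1→B gives 8>5]
(B,P): not NE [P1→A gives 5>2; P2→Q gives 11>3]
(B,Q): not NE [P1→A gives 7>6]
(B,R): not NE [P1→C gives 9>6; P2→Q gives 11>8]
(B,S): not NE [P2→Q gives 11>8]
(C,P): not NE [P1→A gives 5>0]
(C,Q): not NE [P1→A gives 7>1; P2→P gives 12>4]
(C,R): not NE [P2→P gives 12>9]
(C,S): not NE [P1→B gives 8>0; P2→P gives 12>5]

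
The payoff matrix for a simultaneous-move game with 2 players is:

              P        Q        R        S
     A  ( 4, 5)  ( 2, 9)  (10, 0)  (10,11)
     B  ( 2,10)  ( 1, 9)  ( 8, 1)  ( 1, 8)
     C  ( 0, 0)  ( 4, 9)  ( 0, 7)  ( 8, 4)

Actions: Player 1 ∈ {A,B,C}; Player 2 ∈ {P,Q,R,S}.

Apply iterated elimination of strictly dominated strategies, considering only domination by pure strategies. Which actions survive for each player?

Survivors P1:{A,C} P2:{Q,S}

P1 drop B (A beats it: P:4>2 Q:2>1 R:10>8 S:10>1)
P2 drop P (Q beats it: A:9>5 C:9>0)
P2 drop R (Q beats it: A:9>0 C:9>7)
P1→{A,C} P2→{Q,S}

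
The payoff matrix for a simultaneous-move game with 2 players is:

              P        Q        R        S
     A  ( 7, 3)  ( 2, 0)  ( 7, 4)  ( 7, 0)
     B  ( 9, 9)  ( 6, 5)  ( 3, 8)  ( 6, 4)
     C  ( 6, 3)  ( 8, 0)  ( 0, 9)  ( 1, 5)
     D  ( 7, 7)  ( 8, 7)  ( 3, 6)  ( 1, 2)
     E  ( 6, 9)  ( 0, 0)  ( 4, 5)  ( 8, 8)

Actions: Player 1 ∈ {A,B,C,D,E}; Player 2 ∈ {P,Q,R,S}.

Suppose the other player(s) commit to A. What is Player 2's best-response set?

BR_2 = {R}

u_2(P vs A) = 3
u_2(Q vs A) = 0
u_2(R vs A) = 4
u_2(S vs A) = 0
max payoff 4 at {R}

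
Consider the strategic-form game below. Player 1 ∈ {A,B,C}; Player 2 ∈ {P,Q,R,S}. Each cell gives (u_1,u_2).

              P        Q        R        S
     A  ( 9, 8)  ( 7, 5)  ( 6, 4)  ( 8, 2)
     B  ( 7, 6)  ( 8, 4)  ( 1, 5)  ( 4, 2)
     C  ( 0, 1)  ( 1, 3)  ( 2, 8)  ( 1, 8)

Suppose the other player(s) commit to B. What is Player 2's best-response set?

BR_2 = {P}

u_2(P vs B) = 6
u_2(Q vs B) = 4
u_2(R vs B) = 5
u_2(S vs B) = 2
max payoff 6 at {P}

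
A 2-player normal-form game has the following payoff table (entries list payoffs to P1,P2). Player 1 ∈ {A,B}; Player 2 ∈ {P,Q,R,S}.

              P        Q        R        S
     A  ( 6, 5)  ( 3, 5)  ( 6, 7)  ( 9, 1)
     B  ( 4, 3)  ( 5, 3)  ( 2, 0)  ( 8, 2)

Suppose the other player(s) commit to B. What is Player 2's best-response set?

u_2(P vs B) = 3
u_2(Q vs B) = 3
u_2(R vs B) = 0
u_2(S vs B) = 2
max payoff 3 at {P,Q}

P2 best: {P,Q}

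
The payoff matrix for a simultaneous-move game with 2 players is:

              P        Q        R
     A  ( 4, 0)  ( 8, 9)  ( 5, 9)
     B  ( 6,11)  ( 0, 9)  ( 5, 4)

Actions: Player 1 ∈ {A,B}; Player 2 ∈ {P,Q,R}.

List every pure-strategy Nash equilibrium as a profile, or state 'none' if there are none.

(A,P): not NE [P1→B gives 6>4; P2→R gives 9>0]
(A,Q): NE
(A,R): NE
(B,P): NE
(B,Q): not NE [P1→A gives 8>0; P2→P gives 11>9]
(B,R): not NE [P2→P gives 11>4]

PSNE = {(A,Q), (A,R), (B,P)}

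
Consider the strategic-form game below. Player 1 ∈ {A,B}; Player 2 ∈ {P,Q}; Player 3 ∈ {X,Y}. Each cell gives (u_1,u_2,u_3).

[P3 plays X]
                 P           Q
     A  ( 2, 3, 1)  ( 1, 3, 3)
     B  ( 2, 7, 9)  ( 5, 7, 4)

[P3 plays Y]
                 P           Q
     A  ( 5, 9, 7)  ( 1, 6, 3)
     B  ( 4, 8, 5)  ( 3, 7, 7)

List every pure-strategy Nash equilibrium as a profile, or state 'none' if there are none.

PSNE = {(A,P,Y), (B,P,X)}

(A,P,X): not NE [P3→Y gives 7>1]
(A,P,Y): NE
(A,Q,X): not NE [P1→B gives 5>1]
(A,Q,Y): not NE [P1→B gives 3>1; P2→P gives 9>6]
(B,P,X): NE
(B,P,Y): not NE [P1→A gives 5>4; P3→X gives 9>5]
(B,Q,X): not NE [P3→Y gives 7>4]
(B,Q,Y): not NE [P2→P gives 8>7]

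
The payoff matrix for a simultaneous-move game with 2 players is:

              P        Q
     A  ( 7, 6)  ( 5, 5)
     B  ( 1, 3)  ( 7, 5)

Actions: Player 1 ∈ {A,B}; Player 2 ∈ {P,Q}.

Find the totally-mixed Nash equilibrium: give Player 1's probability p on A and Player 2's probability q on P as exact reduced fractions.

p=2/3, q=1/4

P1 indiff ⇒ q·7+(1-q)·5 = q·1+(1-q)·7 ⇒ q(6) = (1-q)(2) ⇒ q = 1/4
P2 indiff ⇒ p·6+(1-p)·3 = p·5+(1-p)·5 ⇒ p(1) = (1-p)(2) ⇒ p = 2/3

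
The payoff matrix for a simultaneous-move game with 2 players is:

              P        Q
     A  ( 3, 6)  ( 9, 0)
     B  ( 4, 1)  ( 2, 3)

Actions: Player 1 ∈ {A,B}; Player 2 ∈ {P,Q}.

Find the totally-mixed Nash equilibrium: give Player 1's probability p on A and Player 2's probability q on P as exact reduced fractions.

P1 mixes 1/4 on A; P2 mixes 7/8 on P

P1 indiff ⇒ q·3+(1-q)·9 = q·4+(1-q)·2 ⇒ q(-1) = (1-q)(-7) ⇒ q = 7/8
P2 indiff ⇒ p·6+(1-p)·1 = p·0+(1-p)·3 ⇒ p(6) = (1-p)(2) ⇒ p = 1/4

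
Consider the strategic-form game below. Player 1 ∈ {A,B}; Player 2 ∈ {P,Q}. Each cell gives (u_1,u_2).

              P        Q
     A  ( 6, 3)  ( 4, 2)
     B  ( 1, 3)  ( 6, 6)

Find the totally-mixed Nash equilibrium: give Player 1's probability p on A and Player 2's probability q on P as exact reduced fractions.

p=3/4, q=2/7

P1 indiff ⇒ q·6+(1-q)·4 = q·1+(1-q)·6 ⇒ q(5) = (1-q)(2) ⇒ q = 2/7
P2 indiff ⇒ p·3+(1-p)·3 = p·2+(1-p)·6 ⇒ p(1) = (1-p)(3) ⇒ p = 3/4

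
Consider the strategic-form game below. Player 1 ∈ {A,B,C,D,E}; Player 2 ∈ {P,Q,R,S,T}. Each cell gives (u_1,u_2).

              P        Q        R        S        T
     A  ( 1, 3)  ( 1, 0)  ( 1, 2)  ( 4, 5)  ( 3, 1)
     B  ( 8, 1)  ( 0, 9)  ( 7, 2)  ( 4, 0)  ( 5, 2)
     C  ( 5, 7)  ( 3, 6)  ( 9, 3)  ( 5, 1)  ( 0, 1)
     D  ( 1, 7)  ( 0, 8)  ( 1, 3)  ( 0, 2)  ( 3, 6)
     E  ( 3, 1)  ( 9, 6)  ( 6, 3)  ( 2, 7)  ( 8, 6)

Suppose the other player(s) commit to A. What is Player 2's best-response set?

u_2(P vs A) = 3
u_2(Q vs A) = 0
u_2(R vs A) = 2
u_2(S vs A) = 5
u_2(T vs A) = 1
max payoff 5 at {S}

BR_2 = {S}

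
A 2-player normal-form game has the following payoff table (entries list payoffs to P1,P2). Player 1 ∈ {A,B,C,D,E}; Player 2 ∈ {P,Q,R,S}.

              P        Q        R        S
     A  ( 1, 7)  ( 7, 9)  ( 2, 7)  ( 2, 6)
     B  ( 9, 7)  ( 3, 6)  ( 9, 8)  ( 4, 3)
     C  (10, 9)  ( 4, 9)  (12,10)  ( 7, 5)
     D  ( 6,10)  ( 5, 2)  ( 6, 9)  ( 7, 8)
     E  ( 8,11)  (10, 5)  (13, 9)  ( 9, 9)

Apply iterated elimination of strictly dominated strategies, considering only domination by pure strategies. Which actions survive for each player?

P1 drop A (E beats it: P:8>1 Q:10>7 R:13>2 S:9>2)
P1 drop B (C beats it: P:10>9 Q:4>3 R:12>9 S:7>4)
P1 drop D (E beats it: P:8>6 Q:10>5 R:13>6 S:9>7)
P2 drop Q (R beats it: C:10>9 E:9>5)
P2 drop S (P beats it: C:9>5 E:11>9)
P1→{C,E} P2→{P,R}

Remaining: P1:{C,E} P2:{P,R}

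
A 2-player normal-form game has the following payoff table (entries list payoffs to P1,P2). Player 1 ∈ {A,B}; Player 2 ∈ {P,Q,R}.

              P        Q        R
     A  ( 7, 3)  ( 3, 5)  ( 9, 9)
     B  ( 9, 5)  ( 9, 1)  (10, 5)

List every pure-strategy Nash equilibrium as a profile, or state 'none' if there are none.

(A,P): not NE [P1→B gives 9>7; P2→R gives 9>3]
(A,Q): not NE [P1→B gives 9>3; P2→R gives 9>5]
(A,R): not NE [P1→B gives 10>9]
(B,P): NE
(B,Q): not NE [P2→R gives 5>1]
(B,R): NE

Nash profiles: (B,P), (B,R)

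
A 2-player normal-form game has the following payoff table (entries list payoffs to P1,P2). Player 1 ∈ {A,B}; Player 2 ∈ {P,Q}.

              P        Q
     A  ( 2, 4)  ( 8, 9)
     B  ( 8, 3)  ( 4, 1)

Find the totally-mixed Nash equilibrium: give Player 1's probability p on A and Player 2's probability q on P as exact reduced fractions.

P1 indiff ⇒ q·2+(1-q)·8 = q·8+(1-q)·4 ⇒ q(-6) = (1-q)(-4) ⇒ q = 2/5
P2 indiff ⇒ p·4+(1-p)·3 = p·9+(1-p)·1 ⇒ p(-5) = (1-p)(-2) ⇒ p = 2/7

P1 mixes 2/7 on A; P2 mixes 2/5 on P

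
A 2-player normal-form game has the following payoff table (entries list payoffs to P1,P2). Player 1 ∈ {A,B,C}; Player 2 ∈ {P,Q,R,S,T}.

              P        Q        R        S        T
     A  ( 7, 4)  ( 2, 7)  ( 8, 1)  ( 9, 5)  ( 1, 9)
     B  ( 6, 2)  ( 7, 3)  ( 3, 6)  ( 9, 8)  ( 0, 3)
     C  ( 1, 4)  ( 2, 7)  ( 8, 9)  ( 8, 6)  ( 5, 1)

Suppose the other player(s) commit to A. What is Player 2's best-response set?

u_2(P vs A) = 4
u_2(Q vs A) = 7
u_2(R vs A) = 1
u_2(S vs A) = 5
u_2(T vs A) = 9
max payoff 9 at {T}

argmax u_2 = {T}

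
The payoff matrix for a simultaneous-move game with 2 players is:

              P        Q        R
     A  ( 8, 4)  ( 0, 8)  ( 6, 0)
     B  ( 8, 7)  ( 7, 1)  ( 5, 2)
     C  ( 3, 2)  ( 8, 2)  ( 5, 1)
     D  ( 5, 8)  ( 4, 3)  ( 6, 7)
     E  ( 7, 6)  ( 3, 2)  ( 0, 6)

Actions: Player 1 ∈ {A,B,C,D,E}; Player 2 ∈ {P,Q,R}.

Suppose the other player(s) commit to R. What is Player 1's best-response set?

P1 best: {A,D}

u_1(A vs R) = 6
u_1(B vs R) = 5
u_1(C vs R) = 5
u_1(D vs R) = 6
u_1(E vs R) = 0
max payoff 6 at {A,D}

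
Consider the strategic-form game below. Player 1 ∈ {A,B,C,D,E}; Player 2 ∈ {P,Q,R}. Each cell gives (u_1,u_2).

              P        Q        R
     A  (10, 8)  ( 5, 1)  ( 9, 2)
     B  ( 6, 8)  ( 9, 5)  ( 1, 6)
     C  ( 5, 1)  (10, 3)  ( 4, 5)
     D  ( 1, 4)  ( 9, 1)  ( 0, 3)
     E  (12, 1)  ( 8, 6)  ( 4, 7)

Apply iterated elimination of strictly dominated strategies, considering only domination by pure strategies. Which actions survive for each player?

P1 drop D (C beats it: P:5>1 Q:10>9 R:4>0)
P2 drop Q (R beats it: A:2>1 B:6>5 C:5>3 E:7>6)
P1 drop B (A beats it: P:10>6 R:9>1)
P1 drop C (A beats it: P:10>5 R:9>4)
P1→{A,E} P2→{P,R}

Remaining: P1:{A,E} P2:{P,R}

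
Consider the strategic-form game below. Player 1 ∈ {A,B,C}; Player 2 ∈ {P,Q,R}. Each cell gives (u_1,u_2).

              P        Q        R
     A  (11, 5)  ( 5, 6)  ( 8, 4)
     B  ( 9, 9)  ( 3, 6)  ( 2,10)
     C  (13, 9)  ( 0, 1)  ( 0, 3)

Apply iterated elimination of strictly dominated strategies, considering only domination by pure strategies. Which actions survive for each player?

P1 drop B (A beats it: P:11>9 Q:5>3 R:8>2)
P2 drop R (P beats it: A:5>4 C:9>3)
P1→{A,C} P2→{P,Q}

Remaining: P1:{A,C} P2:{P,Q}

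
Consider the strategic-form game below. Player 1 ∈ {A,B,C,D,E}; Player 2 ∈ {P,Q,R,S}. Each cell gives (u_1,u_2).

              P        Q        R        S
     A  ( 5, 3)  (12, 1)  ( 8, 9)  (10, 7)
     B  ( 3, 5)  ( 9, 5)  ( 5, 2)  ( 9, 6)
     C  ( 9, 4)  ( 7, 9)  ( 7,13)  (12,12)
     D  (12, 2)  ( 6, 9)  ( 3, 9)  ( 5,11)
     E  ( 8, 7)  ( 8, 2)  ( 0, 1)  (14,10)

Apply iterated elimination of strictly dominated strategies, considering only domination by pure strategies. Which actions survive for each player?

P1 drop B (A beats it: P:5>3 Q:12>9 R:8>5 S:10>9)
P2 drop P (S beats it: A:7>3 C:12>4 D:11>2 E:10>7)
P1 drop D (A beats it: Q:12>6 R:8>3 S:10>5)
P2 drop Q (S beats it: A:7>1 C:12>9 E:10>2)
P1→{A,C,E} P2→{R,S}

Remaining: P1:{A,C,E} P2:{R,S}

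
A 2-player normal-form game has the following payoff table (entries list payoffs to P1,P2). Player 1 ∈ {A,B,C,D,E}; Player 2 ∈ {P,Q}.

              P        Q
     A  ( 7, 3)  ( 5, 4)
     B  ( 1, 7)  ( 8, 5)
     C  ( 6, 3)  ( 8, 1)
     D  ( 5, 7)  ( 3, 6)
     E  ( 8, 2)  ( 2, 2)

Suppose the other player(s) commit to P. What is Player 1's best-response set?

u_1(A vs P) = 7
u_1(B vs P) = 1
u_1(C vs P) = 6
u_1(D vs P) = 5
u_1(E vs P) = 8
max payoff 8 at {E}

argmax u_1 = {E}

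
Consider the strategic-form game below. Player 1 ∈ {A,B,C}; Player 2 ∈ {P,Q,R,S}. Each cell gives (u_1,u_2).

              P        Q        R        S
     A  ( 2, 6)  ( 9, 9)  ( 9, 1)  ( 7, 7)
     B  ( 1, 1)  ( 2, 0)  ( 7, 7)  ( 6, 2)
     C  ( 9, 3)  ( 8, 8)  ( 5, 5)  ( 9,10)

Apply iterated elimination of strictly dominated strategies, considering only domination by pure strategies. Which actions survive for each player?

Survivors P1:{A,C} P2:{Q,S}

P1 drop B (A beats it: P:2>1 Q:9>2 R:9>7 S:7>6)
P2 drop P (Q beats it: A:9>6 C:8>3)
P2 drop R (Q beats it: A:9>1 C:8>5)
P1→{A,C} P2→{Q,S}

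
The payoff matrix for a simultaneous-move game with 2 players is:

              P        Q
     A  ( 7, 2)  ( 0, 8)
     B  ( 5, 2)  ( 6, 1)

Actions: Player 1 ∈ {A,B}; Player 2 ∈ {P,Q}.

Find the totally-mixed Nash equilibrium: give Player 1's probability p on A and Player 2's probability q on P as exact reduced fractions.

P1 mixes 1/7 on A; P2 mixes 3/4 on P

P1 indiff ⇒ q·7+(1-q)·0 = q·5+(1-q)·6 ⇒ q(2) = (1-q)(6) ⇒ q = 3/4
P2 indiff ⇒ p·2+(1-p)·2 = p·8+(1-p)·1 ⇒ p(-6) = (1-p)(-1) ⇒ p = 1/7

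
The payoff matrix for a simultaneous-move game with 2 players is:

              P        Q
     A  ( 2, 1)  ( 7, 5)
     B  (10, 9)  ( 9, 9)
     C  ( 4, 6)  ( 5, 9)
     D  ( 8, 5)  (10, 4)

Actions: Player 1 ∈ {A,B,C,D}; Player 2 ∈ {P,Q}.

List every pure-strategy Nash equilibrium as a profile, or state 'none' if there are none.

(A,P): not NE [P1→B gives 10>2; P2→Q gives 5>1]
(A,Q): not NE [P1→D gives 10>7]
(B,P): NE
(B,Q): not NE [P1→D gives 10>9]
(C,P): not NE [P1→B gives 10>4; P2→Q gives 9>6]
(C,Q): not NE [P1→D gives 10>5]
(D,P): not NE [P1→B gives 10>8]
(D,Q): not NE [P2→P gives 5>4]

PSNE = {(B,P)}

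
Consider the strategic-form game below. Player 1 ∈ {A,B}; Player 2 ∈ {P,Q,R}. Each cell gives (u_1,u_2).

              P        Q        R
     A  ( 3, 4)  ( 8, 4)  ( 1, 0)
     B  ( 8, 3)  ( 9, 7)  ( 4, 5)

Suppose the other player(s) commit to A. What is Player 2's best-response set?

P2 best: {P,Q}

u_2(P vs A) = 4
u_2(Q vs A) = 4
u_2(R vs A) = 0
max payoff 4 at {P,Q}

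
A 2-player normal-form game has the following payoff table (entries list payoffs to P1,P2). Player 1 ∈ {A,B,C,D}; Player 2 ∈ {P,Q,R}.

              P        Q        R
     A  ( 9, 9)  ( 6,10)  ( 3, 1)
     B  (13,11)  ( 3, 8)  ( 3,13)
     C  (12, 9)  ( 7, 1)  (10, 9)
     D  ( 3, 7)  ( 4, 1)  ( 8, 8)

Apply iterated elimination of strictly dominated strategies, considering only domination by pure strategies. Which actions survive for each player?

P1 drop A (C beats it: P:12>9 Q:7>6 R:10>3)
P1 drop D (C beats it: P:12>3 Q:7>4 R:10>8)
P2 drop Q (P beats it: B:11>8 C:9>1)
P1→{B,C} P2→{P,R}

Survivors P1:{B,C} P2:{P,R}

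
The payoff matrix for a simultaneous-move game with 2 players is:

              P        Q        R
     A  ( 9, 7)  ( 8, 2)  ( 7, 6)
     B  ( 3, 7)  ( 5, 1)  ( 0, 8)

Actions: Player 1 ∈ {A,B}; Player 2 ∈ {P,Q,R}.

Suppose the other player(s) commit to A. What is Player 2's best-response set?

argmax u_2 = {P}

u_2(P vs A) = 7
u_2(Q vs A) = 2
u_2(R vs A) = 6
max payoff 7 at {P}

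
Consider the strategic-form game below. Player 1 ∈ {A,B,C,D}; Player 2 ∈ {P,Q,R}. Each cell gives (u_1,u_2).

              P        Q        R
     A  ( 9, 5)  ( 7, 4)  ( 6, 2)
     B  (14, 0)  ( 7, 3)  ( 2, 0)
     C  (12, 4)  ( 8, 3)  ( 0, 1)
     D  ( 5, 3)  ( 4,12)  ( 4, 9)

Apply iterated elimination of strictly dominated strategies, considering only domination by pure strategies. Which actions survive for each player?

Remaining: P1:{B,C} P2:{P,Q}

P1 drop D (A beats it: P:9>5 Q:7>4 R:6>4)
P2 drop R (Q beats it: A:4>2 B:3>0 C:3>1)
P1 drop A (C beats it: P:12>9 Q:8>7)
P1→{B,C} P2→{P,Q}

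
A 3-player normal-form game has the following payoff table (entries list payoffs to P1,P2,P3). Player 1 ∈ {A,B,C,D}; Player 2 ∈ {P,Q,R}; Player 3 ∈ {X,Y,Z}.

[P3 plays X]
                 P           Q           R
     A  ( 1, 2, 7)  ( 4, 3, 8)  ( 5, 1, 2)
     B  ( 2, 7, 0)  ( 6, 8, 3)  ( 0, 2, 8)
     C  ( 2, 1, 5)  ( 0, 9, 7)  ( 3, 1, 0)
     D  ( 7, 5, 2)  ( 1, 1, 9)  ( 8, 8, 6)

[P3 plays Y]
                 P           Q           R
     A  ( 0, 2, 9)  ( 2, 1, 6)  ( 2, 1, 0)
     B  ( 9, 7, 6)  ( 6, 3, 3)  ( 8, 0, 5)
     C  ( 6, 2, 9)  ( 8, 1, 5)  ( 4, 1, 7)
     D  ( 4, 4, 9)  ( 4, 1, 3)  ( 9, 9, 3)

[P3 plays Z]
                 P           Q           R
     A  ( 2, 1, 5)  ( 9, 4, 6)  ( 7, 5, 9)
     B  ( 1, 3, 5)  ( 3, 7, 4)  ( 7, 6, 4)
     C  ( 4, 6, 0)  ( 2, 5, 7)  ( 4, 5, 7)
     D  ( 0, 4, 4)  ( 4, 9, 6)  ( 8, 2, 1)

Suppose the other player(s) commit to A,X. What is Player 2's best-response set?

BR_2 = {Q}

u_2(P vs A,X) = 2
u_2(Q vs A,X) = 3
u_2(R vs A,X) = 1
max payoff 3 at {Q}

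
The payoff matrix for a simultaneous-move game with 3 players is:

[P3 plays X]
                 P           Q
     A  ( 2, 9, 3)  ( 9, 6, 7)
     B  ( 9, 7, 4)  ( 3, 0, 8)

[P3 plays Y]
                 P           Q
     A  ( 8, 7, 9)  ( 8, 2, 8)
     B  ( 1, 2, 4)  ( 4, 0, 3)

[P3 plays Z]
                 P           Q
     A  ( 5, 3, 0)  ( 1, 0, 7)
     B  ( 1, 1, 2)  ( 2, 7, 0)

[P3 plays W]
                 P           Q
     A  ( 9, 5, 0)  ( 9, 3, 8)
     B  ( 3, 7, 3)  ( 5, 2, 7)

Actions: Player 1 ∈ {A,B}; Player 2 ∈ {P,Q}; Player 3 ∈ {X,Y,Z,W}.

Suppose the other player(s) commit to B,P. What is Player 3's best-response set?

BR_3 = {X,Y}

u_3(X vs B,P) = 4
u_3(Y vs B,P) = 4
u_3(Z vs B,P) = 2
u_3(W vs B,P) = 3
max payoff 4 at {X,Y}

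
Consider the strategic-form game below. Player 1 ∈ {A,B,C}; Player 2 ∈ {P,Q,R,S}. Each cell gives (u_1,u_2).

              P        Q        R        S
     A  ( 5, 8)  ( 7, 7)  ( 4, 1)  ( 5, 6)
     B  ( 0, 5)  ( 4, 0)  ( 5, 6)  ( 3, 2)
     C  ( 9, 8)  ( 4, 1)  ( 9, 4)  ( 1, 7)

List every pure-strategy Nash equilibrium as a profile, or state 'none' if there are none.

PSNE = {(C,P)}

(A,P): not NE [P1→C gives 9>5]
(A,Q): not NE [P2→P gives 8>7]
(A,R): not NE [P1→C gives 9>4; P2→P gives 8>1]
(A,S): not NE [P2→P gives 8>6]
(B,P): not NE [P1→C gives 9>0; P2→R gives 6>5]
(B,Q): not NE [P1→A gives 7>4; P2→R gives 6>0]
(B,R): not NE [P1→C gives 9>5]
(B,S): not NE [P1→A gives 5>3; P2→R gives 6>2]
(C,P): NE
(C,Q): not NE [P1→A gives 7>4; P2→P gives 8>1]
(C,R): not NE [P2→P gives 8>4]
(C,S): not NE [P1→A gives 5>1; P2→P gives 8>7]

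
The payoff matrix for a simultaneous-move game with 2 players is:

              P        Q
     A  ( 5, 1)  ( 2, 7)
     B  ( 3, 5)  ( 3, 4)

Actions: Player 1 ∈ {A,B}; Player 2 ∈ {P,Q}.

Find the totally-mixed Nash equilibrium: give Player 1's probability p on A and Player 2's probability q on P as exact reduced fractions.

P1 indiff ⇒ q·5+(1-q)·2 = q·3+(1-q)·3 ⇒ q(2) = (1-q)(1) ⇒ q = 1/3
P2 indiff ⇒ p·1+(1-p)·5 = p·7+(1-p)·4 ⇒ p(-6) = (1-p)(-1) ⇒ p = 1/7

P1 mixes 1/7 on A; P2 mixes 1/3 on P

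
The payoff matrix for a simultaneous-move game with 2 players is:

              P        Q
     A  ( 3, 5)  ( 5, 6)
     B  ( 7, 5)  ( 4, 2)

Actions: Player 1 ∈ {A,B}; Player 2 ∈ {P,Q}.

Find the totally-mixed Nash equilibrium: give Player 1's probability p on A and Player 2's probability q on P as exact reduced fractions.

P1 indiff ⇒ q·3+(1-q)·5 = q·7+(1-q)·4 ⇒ q(-4) = (1-q)(-1) ⇒ q = 1/5
P2 indiff ⇒ p·5+(1-p)·5 = p·6+(1-p)·2 ⇒ p(-1) = (1-p)(-3) ⇒ p = 3/4

(p,q) = (3/4, 1/5)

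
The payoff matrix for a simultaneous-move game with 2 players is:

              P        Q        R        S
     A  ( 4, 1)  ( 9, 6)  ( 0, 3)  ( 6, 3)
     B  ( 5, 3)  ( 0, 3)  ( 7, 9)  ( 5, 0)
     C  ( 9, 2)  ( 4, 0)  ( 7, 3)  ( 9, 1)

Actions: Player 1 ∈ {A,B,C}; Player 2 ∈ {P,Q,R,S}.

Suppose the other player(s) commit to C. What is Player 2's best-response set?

u_2(P vs C) = 2
u_2(Q vs C) = 0
u_2(R vs C) = 3
u_2(S vs C) = 1
max payoff 3 at {R}

argmax u_2 = {R}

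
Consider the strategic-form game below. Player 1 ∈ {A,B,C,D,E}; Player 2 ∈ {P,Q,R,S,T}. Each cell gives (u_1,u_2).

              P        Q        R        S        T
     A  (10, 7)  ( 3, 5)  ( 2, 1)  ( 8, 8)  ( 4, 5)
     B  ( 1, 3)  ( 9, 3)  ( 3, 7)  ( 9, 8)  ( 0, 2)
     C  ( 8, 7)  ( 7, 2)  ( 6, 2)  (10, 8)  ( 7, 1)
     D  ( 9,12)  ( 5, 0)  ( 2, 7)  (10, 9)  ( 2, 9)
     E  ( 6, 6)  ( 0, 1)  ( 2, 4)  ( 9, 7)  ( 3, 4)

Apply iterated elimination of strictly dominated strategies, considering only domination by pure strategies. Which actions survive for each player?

IESDS → P1:{A,C,D} P2:{P,S}

P1 drop E (C beats it: P:8>6 Q:7>0 R:6>2 S:10>9 T:7>3)
P2 drop Q (S beats it: A:8>5 B:8>3 C:8>2 D:9>0)
P1 drop B (C beats it: P:8>1 R:6>3 S:10>9 T:7>0)
P2 drop R (P beats it: A:7>1 C:7>2 D:12>7)
P2 drop T (P beats it: A:7>5 C:7>1 D:12>9)
P1→{A,C,D} P2→{P,S}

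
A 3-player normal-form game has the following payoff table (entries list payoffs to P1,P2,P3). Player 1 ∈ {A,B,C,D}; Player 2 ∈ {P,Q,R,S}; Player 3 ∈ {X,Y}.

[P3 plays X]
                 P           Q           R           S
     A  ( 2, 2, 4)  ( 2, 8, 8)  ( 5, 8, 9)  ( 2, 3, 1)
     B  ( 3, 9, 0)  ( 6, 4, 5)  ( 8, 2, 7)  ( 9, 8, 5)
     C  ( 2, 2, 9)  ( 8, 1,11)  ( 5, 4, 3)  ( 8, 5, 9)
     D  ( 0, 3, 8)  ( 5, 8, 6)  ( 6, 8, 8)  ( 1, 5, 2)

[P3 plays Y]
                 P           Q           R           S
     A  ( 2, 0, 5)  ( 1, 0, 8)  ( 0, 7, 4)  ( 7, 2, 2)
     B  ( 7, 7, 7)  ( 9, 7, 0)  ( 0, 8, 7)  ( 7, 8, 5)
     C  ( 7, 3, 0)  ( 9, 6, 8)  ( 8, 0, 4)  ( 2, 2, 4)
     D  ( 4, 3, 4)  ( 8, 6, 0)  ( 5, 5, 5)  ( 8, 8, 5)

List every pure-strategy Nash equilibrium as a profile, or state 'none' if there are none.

Nash profiles: (D,S,Y)

(A,P,X): not NE [P1→B gives 3>2; P2→R gives 8>2; P3→Y gives 5>4]
(A,P,Y): not NE [P1→C gives 7>2; P2→R gives 7>0]
(A,Q,X): not NE [P1→C gives 8>2]
(A,Q,Y): not NE [P1→C gives 9>1; P2→R gives 7>0]
(A,R,X): not NE [P1→B gives 8>5]
(A,R,Y): not NE [P1→C gives 8>0; P3→X gives 9>4]
(A,S,X): not NE [P1→B gives 9>2; P2→R gives 8>3; P3→Y gives 2>1]
(A,S,Y): not NE [P1→D gives 8>7; P2→R gives 7>2]
(B,P,X): not NE [P3→Y gives 7>0]
(B,P,Y): not NE [P2→S gives 8>7]
(B,Q,X): not NE [P1→C gives 8>6; P2→P gives 9>4]
(B,Q,Y): not NE [P2→S gives 8>7; P3→X gives 5>0]
(B,R,X): not NE [P2→P gives 9>2]
(B,R,Y): not NE [P1→C gives 8>0]
(B,S,X): not NE [P2→P gives 9>8]
(B,S,Y): not NE [P1→D gives 8>7]
(C,P,X): not NE [P1→B gives 3>2; P2→S gives 5>2]
(C,P,Y): not NE [P2→Q gives 6>3; P3→X gives 9>0]
(C,Q,X): not NE [P2→S gives 5>1]
(C,Q,Y): not NE [P3→X gives 11>8]
(C,R,X): not NE [P1→B gives 8>5; P2→S gives 5>4; P3→Y gives 4>3]
(C,R,Y): not NE [P2→Q gives 6>0]
(C,S,X): not NE [P1→B gives 9>8]
(C,S,Y): not NE [P1→D gives 8>2; P2→Q gives 6>2; P3→X gives 9>4]
(D,P,X): not NE [P1→B gives 3>0; P2→R gives 8>3]
(D,P,Y): not NE [P1→C gives 7>4; P2→S gives 8>3; P3→X gives 8>4]
(D,Q,X): not NE [P1→C gives 8>5]
(D,Q,Y): not NE [P1→C gives 9>8; P2→S gives 8>6; P3→X gives 6>0]
(D,R,X): not NE [P1→B gives 8>6]
(D,R,Y): not NE [P1→C gives 8>5; P2→S gives 8>5; P3→X gives 8>5]
(D,S,X): not NE [P1→B gives 9>1; P2→R gives 8>5; P3→Y gives 5>2]
(D,S,Y): NE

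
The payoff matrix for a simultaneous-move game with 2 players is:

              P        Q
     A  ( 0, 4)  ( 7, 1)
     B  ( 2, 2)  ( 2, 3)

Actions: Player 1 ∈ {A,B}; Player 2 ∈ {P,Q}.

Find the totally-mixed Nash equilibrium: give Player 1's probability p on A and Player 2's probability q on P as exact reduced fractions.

P1 mixes 1/4 on A; P2 mixes 5/7 on P

P1 indiff ⇒ q·0+(1-q)·7 = q·2+(1-q)·2 ⇒ q(-2) = (1-q)(-5) ⇒ q = 5/7
P2 indiff ⇒ p·4+(1-p)·2 = p·1+(1-p)·3 ⇒ p(3) = (1-p)(1) ⇒ p = 1/4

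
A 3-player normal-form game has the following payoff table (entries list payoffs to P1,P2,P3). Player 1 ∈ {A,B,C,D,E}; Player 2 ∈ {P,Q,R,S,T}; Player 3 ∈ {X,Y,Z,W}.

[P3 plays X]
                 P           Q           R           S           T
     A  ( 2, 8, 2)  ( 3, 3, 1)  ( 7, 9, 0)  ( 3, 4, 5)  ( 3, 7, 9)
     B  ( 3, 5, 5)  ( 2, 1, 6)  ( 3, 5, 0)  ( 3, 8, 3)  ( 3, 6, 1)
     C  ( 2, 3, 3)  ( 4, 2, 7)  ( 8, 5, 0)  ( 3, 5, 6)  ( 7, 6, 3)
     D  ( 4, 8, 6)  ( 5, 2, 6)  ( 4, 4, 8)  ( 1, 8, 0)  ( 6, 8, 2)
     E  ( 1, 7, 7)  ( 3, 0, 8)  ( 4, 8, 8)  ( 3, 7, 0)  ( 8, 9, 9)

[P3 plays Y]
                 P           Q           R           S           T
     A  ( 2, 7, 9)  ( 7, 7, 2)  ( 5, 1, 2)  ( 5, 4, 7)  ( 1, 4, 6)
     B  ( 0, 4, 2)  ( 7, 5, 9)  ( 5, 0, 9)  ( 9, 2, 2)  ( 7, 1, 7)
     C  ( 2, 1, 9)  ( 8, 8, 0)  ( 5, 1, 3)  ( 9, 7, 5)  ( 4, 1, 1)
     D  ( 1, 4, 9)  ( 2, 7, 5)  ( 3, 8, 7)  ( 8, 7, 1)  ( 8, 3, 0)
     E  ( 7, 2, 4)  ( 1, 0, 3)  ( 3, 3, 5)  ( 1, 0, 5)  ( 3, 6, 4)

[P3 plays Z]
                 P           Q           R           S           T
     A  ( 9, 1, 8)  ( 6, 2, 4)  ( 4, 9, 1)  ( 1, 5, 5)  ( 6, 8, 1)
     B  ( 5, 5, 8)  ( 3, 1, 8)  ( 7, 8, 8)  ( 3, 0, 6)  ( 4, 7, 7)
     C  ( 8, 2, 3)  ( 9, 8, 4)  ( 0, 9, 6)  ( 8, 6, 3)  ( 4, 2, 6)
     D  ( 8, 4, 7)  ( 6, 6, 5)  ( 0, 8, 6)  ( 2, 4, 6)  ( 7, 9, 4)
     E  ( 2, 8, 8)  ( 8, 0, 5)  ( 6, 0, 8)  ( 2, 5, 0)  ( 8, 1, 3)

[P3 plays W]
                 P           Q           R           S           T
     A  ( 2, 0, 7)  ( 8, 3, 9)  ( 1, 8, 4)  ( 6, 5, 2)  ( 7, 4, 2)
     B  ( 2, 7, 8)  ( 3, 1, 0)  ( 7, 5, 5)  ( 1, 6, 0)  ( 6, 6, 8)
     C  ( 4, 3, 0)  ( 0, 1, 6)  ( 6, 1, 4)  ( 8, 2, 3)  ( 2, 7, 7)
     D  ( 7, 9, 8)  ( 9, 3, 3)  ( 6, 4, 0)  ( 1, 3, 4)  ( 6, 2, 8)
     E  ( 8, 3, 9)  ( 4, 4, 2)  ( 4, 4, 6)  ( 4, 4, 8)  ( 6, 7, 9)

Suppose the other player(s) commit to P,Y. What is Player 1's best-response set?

u_1(A vs P,Y) = 2
u_1(B vs P,Y) = 0
u_1(C vs P,Y) = 2
u_1(D vs P,Y) = 1
u_1(E vs P,Y) = 7
max payoff 7 at {E}

P1 best: {E}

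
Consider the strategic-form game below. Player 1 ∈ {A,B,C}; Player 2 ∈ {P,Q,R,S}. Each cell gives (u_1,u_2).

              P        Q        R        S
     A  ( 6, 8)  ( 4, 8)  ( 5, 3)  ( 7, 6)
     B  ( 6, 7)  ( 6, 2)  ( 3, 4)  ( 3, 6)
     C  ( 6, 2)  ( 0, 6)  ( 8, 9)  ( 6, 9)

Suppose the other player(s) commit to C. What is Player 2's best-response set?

P2 best: {R,S}

u_2(P vs C) = 2
u_2(Q vs C) = 6
u_2(R vs C) = 9
u_2(S vs C) = 9
max payoff 9 at {R,S}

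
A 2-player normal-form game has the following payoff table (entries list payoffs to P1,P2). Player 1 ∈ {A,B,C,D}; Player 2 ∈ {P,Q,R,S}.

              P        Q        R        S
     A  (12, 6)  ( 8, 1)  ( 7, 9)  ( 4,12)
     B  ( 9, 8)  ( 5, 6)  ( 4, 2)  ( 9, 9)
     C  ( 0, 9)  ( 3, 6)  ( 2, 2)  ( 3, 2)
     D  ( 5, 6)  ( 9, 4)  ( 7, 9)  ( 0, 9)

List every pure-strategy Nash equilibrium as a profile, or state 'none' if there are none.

Nash profiles: (B,S), (D,R)

(A,P): not NE [P2→S gives 12>6]
(A,Q): not NE [P1→D gives 9>8; P2→S gives 12>1]
(A,R): not NE [P2→S gives 12>9]
(A,S): not NE [P1→B gives 9>4]
(B,P): not NE [P1→A gives 12>9; P2→S gives 9>8]
(B,Q): not NE [P1→D gives 9>5; P2→S gives 9>6]
(B,R): not NE [P1→D gives 7>4; P2→S gives 9>2]
(B,S): NE
(C,P): not NE [P1→A gives 12>0]
(C,Q): not NE [P1→D gives 9>3; P2→P gives 9>6]
(C,R): not NE [P1→D gives 7>2; P2→P gives 9>2]
(C,S): not NE [P1→B gives 9>3; P2→P gives 9>2]
(D,P): not NE [P1→A gives 12>5; P2→S gives 9>6]
(D,Q): not NE [P2→S gives 9>4]
(D,R): NE
(D,S): not NE [P1→B gives 9>0]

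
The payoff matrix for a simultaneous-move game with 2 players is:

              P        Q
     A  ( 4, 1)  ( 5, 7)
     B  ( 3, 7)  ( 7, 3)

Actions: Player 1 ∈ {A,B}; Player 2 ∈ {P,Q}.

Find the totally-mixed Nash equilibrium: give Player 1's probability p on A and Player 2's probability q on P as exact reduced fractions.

P1 indiff ⇒ q·4+(1-q)·5 = q·3+(1-q)·7 ⇒ q(1) = (1-q)(2) ⇒ q = 2/3
P2 indiff ⇒ p·1+(1-p)·7 = p·7+(1-p)·3 ⇒ p(-6) = (1-p)(-4) ⇒ p = 2/5

(p,q) = (2/5, 2/3)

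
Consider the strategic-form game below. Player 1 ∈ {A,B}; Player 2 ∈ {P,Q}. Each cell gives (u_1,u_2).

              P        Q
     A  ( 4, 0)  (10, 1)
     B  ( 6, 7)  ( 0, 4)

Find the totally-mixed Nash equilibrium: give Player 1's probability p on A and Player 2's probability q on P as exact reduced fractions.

p=3/4, q=5/6

P1 indiff ⇒ q·4+(1-q)·10 = q·6+(1-q)·0 ⇒ q(-2) = (1-q)(-10) ⇒ q = 5/6
P2 indiff ⇒ p·0+(1-p)·7 = p·1+(1-p)·4 ⇒ p(-1) = (1-p)(-3) ⇒ p = 3/4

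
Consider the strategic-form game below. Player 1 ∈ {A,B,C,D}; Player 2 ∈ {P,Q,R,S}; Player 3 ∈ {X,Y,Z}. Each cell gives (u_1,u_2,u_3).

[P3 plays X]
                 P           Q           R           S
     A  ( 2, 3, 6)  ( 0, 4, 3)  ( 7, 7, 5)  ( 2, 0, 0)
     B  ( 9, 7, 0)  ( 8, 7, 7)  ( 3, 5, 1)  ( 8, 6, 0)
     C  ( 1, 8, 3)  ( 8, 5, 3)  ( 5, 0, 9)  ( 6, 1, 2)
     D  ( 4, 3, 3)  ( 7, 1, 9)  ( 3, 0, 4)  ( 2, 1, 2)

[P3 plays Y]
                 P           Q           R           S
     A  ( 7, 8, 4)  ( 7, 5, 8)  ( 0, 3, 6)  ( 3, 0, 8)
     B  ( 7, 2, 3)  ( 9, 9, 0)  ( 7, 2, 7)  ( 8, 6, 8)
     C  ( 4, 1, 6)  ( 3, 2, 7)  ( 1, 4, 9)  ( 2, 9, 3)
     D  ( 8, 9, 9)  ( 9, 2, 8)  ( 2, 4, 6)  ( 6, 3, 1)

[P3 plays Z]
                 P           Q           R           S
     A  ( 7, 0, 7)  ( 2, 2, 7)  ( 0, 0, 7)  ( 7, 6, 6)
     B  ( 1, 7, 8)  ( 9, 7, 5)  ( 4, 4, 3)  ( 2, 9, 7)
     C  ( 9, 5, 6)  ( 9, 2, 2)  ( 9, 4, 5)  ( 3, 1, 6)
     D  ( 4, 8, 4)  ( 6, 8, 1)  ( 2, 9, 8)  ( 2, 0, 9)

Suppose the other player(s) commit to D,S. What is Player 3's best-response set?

argmax u_3 = {Z}

u_3(X vs D,S) = 2
u_3(Y vs D,S) = 1
u_3(Z vs D,S) = 9
max payoff 9 at {Z}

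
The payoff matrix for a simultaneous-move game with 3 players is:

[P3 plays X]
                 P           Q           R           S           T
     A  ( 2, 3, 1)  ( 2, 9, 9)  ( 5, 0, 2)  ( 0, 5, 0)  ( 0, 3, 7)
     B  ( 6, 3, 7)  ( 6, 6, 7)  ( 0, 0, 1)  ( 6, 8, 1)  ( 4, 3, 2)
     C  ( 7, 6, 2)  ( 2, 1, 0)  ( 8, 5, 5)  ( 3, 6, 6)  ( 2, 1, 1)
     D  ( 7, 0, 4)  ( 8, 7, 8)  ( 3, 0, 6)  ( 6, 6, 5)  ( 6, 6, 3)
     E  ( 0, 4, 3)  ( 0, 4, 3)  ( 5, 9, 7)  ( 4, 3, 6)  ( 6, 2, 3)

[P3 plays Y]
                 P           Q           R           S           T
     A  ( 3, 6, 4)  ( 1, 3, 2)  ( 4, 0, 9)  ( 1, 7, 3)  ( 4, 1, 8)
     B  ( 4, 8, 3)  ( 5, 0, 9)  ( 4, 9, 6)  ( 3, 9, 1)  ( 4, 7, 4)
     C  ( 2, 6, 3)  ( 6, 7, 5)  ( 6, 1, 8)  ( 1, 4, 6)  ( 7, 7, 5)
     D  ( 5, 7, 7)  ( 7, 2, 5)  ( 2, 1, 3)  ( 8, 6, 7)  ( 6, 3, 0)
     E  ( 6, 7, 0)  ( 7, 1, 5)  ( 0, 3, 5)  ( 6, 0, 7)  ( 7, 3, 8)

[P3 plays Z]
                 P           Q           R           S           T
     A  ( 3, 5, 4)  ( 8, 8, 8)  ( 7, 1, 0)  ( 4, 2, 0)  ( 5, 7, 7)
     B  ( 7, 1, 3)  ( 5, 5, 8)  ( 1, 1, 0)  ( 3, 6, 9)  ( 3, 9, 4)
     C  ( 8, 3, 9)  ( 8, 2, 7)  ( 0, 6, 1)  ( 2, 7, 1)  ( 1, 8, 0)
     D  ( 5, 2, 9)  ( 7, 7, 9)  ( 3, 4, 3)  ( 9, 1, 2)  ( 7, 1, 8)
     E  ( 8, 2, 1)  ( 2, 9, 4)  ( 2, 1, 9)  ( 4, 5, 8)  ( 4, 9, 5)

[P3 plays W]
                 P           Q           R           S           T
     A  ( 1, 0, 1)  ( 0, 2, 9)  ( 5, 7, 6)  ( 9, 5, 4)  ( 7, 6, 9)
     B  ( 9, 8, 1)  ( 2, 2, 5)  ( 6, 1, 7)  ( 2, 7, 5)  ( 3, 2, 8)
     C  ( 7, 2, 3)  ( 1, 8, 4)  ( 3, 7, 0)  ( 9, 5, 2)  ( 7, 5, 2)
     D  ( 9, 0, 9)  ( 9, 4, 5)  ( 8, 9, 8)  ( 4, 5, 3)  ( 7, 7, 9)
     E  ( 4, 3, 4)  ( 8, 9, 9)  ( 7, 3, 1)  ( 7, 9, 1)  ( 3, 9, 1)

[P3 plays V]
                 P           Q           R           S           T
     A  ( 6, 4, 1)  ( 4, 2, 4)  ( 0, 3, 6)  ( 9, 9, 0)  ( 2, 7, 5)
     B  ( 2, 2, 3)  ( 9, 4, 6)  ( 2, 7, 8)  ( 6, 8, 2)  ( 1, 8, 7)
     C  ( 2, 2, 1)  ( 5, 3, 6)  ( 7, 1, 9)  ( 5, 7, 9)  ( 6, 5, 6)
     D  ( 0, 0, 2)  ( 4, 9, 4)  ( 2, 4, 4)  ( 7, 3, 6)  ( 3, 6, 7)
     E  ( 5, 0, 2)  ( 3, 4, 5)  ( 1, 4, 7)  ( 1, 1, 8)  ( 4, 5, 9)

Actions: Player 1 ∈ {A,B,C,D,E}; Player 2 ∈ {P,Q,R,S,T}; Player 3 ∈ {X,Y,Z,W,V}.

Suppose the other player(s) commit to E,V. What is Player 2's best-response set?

BR_2 = {T}

u_2(P vs E,V) = 0
u_2(Q vs E,V) = 4
u_2(R vs E,V) = 4
u_2(S vs E,V) = 1
u_2(T vs E,V) = 5
max payoff 5 at {T}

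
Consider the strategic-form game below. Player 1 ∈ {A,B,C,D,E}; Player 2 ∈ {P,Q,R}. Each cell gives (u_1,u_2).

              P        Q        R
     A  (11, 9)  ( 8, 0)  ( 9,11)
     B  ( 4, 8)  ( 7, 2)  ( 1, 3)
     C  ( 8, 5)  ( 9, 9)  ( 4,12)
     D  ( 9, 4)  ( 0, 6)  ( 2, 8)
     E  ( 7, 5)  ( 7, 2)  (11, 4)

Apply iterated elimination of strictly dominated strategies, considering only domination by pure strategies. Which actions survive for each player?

P1 drop B (A beats it: P:11>4 Q:8>7 R:9>1)
P1 drop D (A beats it: P:11>9 Q:8>0 R:9>2)
P2 drop Q (R beats it: A:11>0 C:12>9 E:4>2)
P1 drop C (A beats it: P:11>8 R:9>4)
P1→{A,E} P2→{P,R}

Survivors P1:{A,E} P2:{P,R}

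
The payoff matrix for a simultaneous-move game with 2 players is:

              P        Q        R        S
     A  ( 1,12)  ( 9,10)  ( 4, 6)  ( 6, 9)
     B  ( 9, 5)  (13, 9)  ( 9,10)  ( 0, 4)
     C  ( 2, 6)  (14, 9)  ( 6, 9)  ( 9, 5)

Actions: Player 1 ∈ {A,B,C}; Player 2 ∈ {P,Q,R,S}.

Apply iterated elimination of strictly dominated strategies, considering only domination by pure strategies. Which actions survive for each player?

Remaining: P1:{B,C} P2:{Q,R}

P1 drop A (C beats it: P:2>1 Q:14>9 R:6>4 S:9>6)
P2 drop P (Q beats it: B:9>5 C:9>6)
P2 drop S (Q beats it: B:9>4 C:9>5)
P1→{B,C} P2→{Q,R}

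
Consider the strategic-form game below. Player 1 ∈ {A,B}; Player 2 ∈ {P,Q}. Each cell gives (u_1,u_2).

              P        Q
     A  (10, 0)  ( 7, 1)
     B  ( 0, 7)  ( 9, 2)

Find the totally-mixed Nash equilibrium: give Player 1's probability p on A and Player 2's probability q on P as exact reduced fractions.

(p,q) = (5/6, 1/6)

P1 indiff ⇒ q·10+(1-q)·7 = q·0+(1-q)·9 ⇒ q(10) = (1-q)(2) ⇒ q = 1/6
P2 indiff ⇒ p·0+(1-p)·7 = p·1+(1-p)·2 ⇒ p(-1) = (1-p)(-5) ⇒ p = 5/6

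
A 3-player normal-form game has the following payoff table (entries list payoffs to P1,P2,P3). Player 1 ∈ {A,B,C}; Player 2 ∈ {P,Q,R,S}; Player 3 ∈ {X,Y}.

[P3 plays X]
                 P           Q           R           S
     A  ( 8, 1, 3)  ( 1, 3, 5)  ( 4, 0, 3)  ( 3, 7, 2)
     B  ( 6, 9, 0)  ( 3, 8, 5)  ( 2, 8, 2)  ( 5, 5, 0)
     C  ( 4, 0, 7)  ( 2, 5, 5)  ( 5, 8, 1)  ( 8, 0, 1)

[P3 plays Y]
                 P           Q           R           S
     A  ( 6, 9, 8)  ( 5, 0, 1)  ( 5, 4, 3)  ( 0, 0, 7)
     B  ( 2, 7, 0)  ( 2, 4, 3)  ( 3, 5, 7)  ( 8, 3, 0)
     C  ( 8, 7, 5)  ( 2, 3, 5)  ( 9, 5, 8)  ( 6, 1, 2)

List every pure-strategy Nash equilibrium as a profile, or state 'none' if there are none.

(A,P,X): not NE [P2→S gives 7>1; P3→Y gives 8>3]
(A,P,Y): not NE [P1→C gives 8>6]
(A,Q,X): not NE [P1→B gives 3>1; P2→S gives 7>3]
(A,Q,Y): not NE [P2→P gives 9>0; P3→X gives 5>1]
(A,R,X): not NE [P1→C gives 5>4; P2→S gives 7>0]
(A,R,Y): not NE [P1→C gives 9>5; P2→P gives 9>4]
(A,S,X): not NE [P1→C gives 8>3; P3→Y gives 7>2]
(A,S,Y): not NE [P1→B gives 8>0; P2→P gives 9>0]
(B,P,X): not NE [P1→A gives 8>6]
(B,P,Y): not NE [P1→C gives 8>2]
(B,Q,X): not NE [P2→P gives 9>8]
(B,Q,Y): not NE [P1→A gives 5>2; P2→P gives 7>4; P3→X gives 5>3]
(B,R,X): not NE [P1→C gives 5>2; P2→P gives 9>8; P3→Y gives 7>2]
(B,R,Y): not NE [P1→C gives 9>3; P2→P gives 7>5]
(B,S,X): not NE [P1→C gives 8>5; P2→P gives 9>5]
(B,S,Y): not NE [P2→P gives 7>3]
(C,P,X): not NE [P1→A gives 8>4; P2→R gives 8>0]
(C,P,Y): not NE [P3→X gives 7>5]
(C,Q,X): not NE [P1→B gives 3>2; P2→R gives 8>5]
(C,Q,Y): not NE [P1→A gives 5>2; P2→P gives 7>3]
(C,R,X): not NE [P3→Y gives 8>1]
(C,R,Y): not NE [P2→P gives 7>5]
(C,S,X): not NE [P2→R gives 8>0; P3→Y gives 2>1]
(C,S,Y): not NE [P1→B gives 8>6; P2→P gives 7>1]

No pure NE.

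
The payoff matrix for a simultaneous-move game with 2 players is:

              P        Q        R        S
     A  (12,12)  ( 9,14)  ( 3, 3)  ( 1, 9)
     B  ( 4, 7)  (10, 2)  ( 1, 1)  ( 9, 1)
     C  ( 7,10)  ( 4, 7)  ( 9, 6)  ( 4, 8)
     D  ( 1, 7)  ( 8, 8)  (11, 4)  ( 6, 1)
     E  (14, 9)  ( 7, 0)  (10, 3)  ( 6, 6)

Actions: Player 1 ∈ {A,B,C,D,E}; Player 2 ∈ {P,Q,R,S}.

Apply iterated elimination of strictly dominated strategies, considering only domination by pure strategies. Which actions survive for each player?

P1 drop C (E beats it: P:14>7 Q:7>4 R:10>9 S:6>4)
P2 drop R (P beats it: A:12>3 B:7>1 D:7>4 E:9>3)
P1 drop D (B beats it: P:4>1 Q:10>8 S:9>6)
P2 drop S (P beats it: A:12>9 B:7>1 E:9>6)
P1→{A,B,E} P2→{P,Q}

Remaining: P1:{A,B,E} P2:{P,Q}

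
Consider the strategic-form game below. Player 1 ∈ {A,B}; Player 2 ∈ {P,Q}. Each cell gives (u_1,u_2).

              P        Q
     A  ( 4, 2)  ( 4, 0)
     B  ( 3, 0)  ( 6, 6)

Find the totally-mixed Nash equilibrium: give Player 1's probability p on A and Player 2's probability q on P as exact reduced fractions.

P1 indiff ⇒ q·4+(1-q)·4 = q·3+(1-q)·6 ⇒ q(1) = (1-q)(2) ⇒ q = 2/3
P2 indiff ⇒ p·2+(1-p)·0 = p·0+(1-p)·6 ⇒ p(2) = (1-p)(6) ⇒ p = 3/4

P1 mixes 3/4 on A; P2 mixes 2/3 on P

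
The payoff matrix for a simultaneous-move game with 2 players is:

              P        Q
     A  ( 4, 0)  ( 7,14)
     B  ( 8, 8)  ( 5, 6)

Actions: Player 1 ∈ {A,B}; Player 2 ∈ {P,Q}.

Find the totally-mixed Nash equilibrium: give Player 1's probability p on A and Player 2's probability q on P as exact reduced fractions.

p=1/8, q=1/3

P1 indiff ⇒ q·4+(1-q)·7 = q·8+(1-q)·5 ⇒ q(-4) = (1-q)(-2) ⇒ q = 1/3
P2 indiff ⇒ p·0+(1-p)·8 = p·14+(1-p)·6 ⇒ p(-14) = (1-p)(-2) ⇒ p = 1/8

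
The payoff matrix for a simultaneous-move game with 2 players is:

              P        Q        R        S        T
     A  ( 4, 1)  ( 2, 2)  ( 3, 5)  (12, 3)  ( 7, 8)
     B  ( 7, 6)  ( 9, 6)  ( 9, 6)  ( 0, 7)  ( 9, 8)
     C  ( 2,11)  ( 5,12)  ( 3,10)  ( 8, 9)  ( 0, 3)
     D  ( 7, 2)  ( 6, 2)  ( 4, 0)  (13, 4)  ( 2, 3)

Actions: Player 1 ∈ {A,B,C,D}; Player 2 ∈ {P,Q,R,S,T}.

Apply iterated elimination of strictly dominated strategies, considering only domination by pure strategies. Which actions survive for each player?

P1 drop C (D beats it: P:7>2 Q:6>5 R:4>3 S:13>8 T:2>0)
P2 drop P (S beats it: A:3>1 B:7>6 D:4>2)
P2 drop Q (S beats it: A:3>2 B:7>6 D:4>2)
P2 drop R (T beats it: A:8>5 B:8>6 D:3>0)
P1→{A,B,D} P2→{S,T}

IESDS → P1:{A,B,D} P2:{S,T}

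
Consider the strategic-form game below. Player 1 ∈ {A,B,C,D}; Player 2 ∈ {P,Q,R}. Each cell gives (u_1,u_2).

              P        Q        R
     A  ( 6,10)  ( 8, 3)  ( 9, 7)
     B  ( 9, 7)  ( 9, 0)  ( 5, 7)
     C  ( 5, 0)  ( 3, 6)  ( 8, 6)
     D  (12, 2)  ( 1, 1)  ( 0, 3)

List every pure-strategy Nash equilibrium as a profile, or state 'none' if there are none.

(A,P): not NE [P1→D gives 12>6]
(A,Q): not NE [P1→B gives 9>8; P2→P gives 10>3]
(A,R): not NE [P2→P gives 10>7]
(B,P): not NE [P1→D gives 12>9]
(B,Q): not NE [P2→R gives 7>0]
(B,R): not NE [P1→A gives 9>5]
(C,P): not NE [P1→D gives 12>5; P2→R gives 6>0]
(C,Q): not NE [P1→B gives 9>3]
(C,R): not NE [P1→A gives 9>8]
(D,P): not NE [P2→R gives 3>2]
(D,Q): not NE [P1→B gives 9>1; P2→R gives 3>1]
(D,R): not NE [P1→A gives 9>0]

PSNE: ∅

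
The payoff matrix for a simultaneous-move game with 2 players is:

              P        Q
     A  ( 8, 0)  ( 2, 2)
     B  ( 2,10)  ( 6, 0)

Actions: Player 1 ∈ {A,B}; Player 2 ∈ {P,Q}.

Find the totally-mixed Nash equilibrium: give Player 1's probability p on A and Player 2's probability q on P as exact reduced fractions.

P1 indiff ⇒ q·8+(1-q)·2 = q·2+(1-q)·6 ⇒ q(6) = (1-q)(4) ⇒ q = 2/5
P2 indiff ⇒ p·0+(1-p)·10 = p·2+(1-p)·0 ⇒ p(-2) = (1-p)(-10) ⇒ p = 5/6

p=5/6, q=2/5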